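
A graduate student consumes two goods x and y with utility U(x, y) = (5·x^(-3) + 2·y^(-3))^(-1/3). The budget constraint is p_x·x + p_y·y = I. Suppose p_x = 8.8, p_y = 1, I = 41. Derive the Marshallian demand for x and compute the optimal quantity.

x* = 4.0316

MRS = MU_x/MU_y = (5/2)·(y/x)^(4). Set equal to p_x/p_y.
Solve for the ratio: y/x = [(2/5)·p_x/p_y]^(0.25).
With the ratio pinned down, the budget gives x* = I/(p_x + p_y·(y/x)) and y* = (y/x)·x*.
Numerically y/x = 1.369732, so x* = 41/(8.8 + 1·1.369732) = 4.0316.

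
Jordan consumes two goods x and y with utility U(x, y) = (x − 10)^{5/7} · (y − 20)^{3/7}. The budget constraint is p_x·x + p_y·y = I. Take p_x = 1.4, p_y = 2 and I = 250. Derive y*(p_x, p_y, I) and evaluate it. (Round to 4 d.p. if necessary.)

This is Cobb-Douglas in (x−10, y−20): tangency gives 5/7·p_y·(y−20) = 3/7·p_x·(x−10).
Substituting into the budget: x* = 10 + 0.625·(I − 10·p_x − 20·p_y)/p_x, and y* = 20 + 0.375·(…)/p_y.
Discretionary income = 250 − 10·1.4 − 20·2 = 196; y* = 20 + 0.375·196/2 = 56.75.

y* = 56.75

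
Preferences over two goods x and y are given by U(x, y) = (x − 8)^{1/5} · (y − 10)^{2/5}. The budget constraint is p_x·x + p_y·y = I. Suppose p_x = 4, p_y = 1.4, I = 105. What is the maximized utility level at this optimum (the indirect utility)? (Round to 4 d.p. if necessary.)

V = 5.2214

This is Cobb-Douglas in (x−8, y−10): tangency gives 0.2·p_y·(y−10) = 0.4·p_x·(x−8).
After buying the subsistence bundle (8, 10), a share 1/3 of the remaining income goes to x: x* = 8 + 1/3·(I − 8p_x − 10p_y)/p_x.
Discretionary income = 105 − 8·4 − 10·1.4 = 59; x* = 8 + 1/3·59/4 = 12.9167; y* = 10 + 2/3·59/1.4 = 38.0952.
Utility at the optimum: U(12.9167, 38.0952) = 5.2214.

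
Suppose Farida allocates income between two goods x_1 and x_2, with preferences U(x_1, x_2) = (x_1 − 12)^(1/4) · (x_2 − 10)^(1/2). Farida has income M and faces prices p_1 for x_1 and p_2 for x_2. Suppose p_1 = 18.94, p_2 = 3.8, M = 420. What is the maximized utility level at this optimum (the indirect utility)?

V = 6.6926

MRS = (1/2)·(x_2−10)/(x_1−12). Tangency with p_1/p_2 gives x_2−10 = 2·(p_1/p_2)·(x_1−12).
Substituting into the budget: x_1* = 12 + 1/3·(M − 12·p_1 − 10·p_2)/p_1, and x_2* = 10 + 2/3·(…)/p_2.
Discretionary income = 420 − 12·18.94 − 10·3.8 = 154.72; x_1* = 12 + 1/3·154.72/18.94 = 14.723; x_2* = 10 + 2/3·154.72/3.8 = 37.1439.
Utility at the optimum: U(14.723, 37.1439) = 6.6926.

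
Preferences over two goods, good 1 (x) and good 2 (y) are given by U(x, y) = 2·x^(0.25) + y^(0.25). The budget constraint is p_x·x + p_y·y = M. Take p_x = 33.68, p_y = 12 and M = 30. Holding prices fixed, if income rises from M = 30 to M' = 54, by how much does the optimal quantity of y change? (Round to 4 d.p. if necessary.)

From the CES first-order condition, 2·(y/x)^(0.75) = p_x/p_y.
Hence y/x = ((1/2)·p_x/p_y)^(1/(0.75)), i.e. raised to the 4/3 power.
With the ratio pinned down, the budget gives x* = M/(p_x + p_y·(y/x)) and y* = (y/x)·x*.
Numerically y/x = 1.571138, so x* = 30/(33.68 + 12·1.571138) = 0.5711 and y* = 1.571138·0.5711 = 0.8972.
At M' = 54: y* = 1.615. Change: 1.615 − 0.8972 = 0.7178.

Δy* = 0.7178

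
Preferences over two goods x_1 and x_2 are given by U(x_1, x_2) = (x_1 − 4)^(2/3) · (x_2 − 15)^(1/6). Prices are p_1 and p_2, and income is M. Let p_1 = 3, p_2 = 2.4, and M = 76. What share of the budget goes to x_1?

Let x_1' = x_1−4, x_2' = x_2−15. MRS = 4·x_2'/x_1' = p_1/p_2.
Substituting into the budget: x_1* = 4 + 0.8·(M − 4·p_1 − 15·p_2)/p_1, and x_2* = 15 + 0.2·(…)/p_2.
Discretionary income = 76 − 4·3 − 15·2.4 = 28; x_1* = 4 + 0.8·28/3 = 11.4667; x_2* = 15 + 0.2·28/2.4 = 17.3333.
Expenditure on x_1: 3·11.4667 = 34.4; share = 0.4526.

share on x_1 = 0.4526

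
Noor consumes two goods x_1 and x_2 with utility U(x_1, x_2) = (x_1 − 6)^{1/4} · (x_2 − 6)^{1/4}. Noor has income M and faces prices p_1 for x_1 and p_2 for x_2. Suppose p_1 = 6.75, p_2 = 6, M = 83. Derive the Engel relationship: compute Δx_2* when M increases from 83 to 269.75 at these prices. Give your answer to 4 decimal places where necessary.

Let x_1' = x_1−6, x_2' = x_2−6. MRS = x_2'/x_1' = p_1/p_2.
Substituting into the budget: x_1* = 6 + 0.5·(M − 6·p_1 − 6·p_2)/p_1, and x_2* = 6 + 0.5·(…)/p_2.
Discretionary income = 83 − 6·6.75 − 6·6 = 6.5; x_2* = 6 + 0.5·6.5/6 = 6.5417.
At M' = 269.75: x_2* = 22.1042. Change: 22.1042 − 6.5417 = 15.5625.

Δx_2* = 15.5625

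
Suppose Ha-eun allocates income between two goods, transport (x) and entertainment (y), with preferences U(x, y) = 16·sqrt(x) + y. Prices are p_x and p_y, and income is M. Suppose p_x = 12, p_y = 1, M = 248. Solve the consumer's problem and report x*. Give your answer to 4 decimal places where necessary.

x* = 0.4444

Plugging in: x* = (8·1/12)² = 0.4444.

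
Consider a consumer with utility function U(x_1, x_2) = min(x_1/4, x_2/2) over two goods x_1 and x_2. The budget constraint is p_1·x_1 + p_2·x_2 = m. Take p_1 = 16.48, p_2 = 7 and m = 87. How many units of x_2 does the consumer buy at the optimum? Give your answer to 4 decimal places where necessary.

Leontief preferences: the optimum is at the kink where x_1/4 = x_2/2, i.e. x_2 = (1/2)·x_1.
Budget: p_1·x_1 + p_2·(1/2)·x_1 = m, so (4·p_1 + 2·p_2)·x_1 = 4·m.
Demand: x_1*(p_1,p_2,m) = 4·m/(4·p_1 + 2·p_2), x_2* = 2·m/(4·p_1 + 2·p_2).
Here 4·16.48 + 2·7 = 79.92, giving x_2* = 2.1772.

x_2* = 2.1772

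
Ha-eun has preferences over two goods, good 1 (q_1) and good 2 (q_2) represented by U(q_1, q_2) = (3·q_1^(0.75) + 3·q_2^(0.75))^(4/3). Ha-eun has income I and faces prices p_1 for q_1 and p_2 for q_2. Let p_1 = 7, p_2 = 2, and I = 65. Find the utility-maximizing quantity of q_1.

q_1* = 0.2116

With the ratio pinned down, the budget gives q_1* = I/(p_1 + p_2·(q_2/q_1)) and q_2* = (q_2/q_1)·q_1*.
Numerically q_2/q_1 = 150.0625, so q_1* = 65/(7 + 2·150.0625) = 0.2116.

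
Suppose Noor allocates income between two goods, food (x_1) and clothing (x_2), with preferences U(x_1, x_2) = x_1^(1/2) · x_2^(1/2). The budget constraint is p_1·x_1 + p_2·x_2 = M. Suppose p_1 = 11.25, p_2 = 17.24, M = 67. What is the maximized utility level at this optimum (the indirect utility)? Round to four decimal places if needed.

V = 2.4055

Demand: x_1*(p_1,p_2,M) = 0.5·M/p_1 and x_2* = 0.5·M/p_2.
At p_1=11.25, p_2=17.24, M=67: x_1* = 0.5·67/11.25 = 2.9778, x_2* = 1.9432.
Utility at the optimum: U(2.9778, 1.9432) = 2.4055.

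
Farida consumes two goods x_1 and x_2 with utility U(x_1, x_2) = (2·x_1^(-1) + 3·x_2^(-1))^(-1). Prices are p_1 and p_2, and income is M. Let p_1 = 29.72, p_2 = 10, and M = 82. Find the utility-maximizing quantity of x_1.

MRS = MU_x_1/MU_x_2 = (2/3)·(x_2/x_1)^(2). Set equal to p_1/p_2.
Solve for the ratio: x_2/x_1 = [(3/2)·p_1/p_2]^(0.5).
With the ratio pinned down, the budget gives x_1* = M/(p_1 + p_2·(x_2/x_1)) and x_2* = (x_2/x_1)·x_1*.
Numerically x_2/x_1 = 2.111398, so x_1* = 82/(29.72 + 10·2.111398) = 1.6131.

x_1* = 1.6131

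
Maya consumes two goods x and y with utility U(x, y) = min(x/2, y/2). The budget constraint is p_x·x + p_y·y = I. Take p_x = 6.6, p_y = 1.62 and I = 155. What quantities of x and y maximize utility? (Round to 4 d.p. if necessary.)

Demand: x*(p_x,p_y,I) = 2·I/(2·p_x + 2·p_y), y* = 2·I/(2·p_x + 2·p_y).
Here 2·6.6 + 2·1.62 = 16.44, giving x* = 18.8564 and y* = 18.8564.

x* = 18.8564, y* = 18.8564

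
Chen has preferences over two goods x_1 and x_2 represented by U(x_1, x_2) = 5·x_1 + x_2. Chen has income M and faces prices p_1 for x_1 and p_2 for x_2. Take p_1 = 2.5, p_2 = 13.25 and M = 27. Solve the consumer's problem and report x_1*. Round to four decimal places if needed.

Perfect substitutes: compare marginal utility per dollar. 5/p_1 vs 1/p_2 → 2 vs 0.0755.
x_1 gives more utility per dollar, so spend all income on x_1: x_1* = M/p_1, x_2* = 0.
Numerically: x_1* = 10.8, x_2* = 0.

x_1* = 10.8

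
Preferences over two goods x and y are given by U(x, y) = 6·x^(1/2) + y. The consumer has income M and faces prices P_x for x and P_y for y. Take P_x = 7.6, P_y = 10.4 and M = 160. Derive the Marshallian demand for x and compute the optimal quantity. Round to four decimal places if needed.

x* = 16.8532

Utility is quasi-linear in y; the FOC for x is 3/√x = P_x/P_y.
Solve: √x = 3·P_y/P_x, so x*(P_x,P_y) = (3·P_y/P_x)², and y* = (M − P_x·x*)/P_y.
Plugging in: x* = (3·10.4/7.6)² = 16.8532.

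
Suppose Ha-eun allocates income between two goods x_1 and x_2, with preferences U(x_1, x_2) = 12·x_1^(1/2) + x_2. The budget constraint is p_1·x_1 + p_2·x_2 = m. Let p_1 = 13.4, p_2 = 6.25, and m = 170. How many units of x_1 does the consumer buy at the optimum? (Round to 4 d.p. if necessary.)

MU_x_1 = 6/√x_1, MU_x_2 = 1. Tangency: 6/√x_1 = p_1/p_2.
Solve: √x_1 = 6·p_2/p_1, so x_1*(p_1,p_2) = (6·p_2/p_1)², and x_2* = (m − p_1·x_1*)/p_2.
Plugging in: x_1* = (6·6.25/13.4)² = 7.8316.

x_1* = 7.8316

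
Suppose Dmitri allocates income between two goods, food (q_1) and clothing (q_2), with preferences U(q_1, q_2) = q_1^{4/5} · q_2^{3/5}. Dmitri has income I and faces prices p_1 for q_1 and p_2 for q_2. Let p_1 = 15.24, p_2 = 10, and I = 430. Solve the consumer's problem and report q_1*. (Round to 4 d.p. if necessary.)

At p_1=15.24, p_2=10, I=430: q_1* = 4/7·430/15.24 = 16.123.

q_1* = 16.123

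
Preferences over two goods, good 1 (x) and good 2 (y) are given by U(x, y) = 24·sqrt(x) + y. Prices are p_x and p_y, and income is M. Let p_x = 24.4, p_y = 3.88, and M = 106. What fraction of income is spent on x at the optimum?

share on x = 0.8382

Plugging in: x* = (12·3.88/24.4)² = 3.6412, y* = 4.4212.
Expenditure on x: 24.4·3.6412 = 88.8456; share = 0.8382.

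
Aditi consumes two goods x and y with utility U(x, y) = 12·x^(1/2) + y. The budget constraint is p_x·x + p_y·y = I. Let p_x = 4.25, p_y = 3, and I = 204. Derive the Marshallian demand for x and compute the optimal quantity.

x* = 17.9377

Utility is quasi-linear in y; the FOC for x is 6/√x = p_x/p_y.
Solve: √x = 6·p_y/p_x, so x*(p_x,p_y) = (6·p_y/p_x)², and y* = (I − p_x·x*)/p_y.
Plugging in: x* = (6·3/4.25)² = 17.9377.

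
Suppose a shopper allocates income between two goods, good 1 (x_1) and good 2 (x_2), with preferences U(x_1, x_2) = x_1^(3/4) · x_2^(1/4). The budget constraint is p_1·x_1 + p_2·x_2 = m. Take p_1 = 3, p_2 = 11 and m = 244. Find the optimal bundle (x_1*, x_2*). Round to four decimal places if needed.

Tangency: MRS = 3·x_2/x_1 = p_1/p_2.
So 0.75·p_2·x_2 = 0.25·p_1·x_1; combined with the budget, a share 0.75 of income goes to x_1.
Demand: x_1*(p_1,p_2,m) = 0.75·m/p_1 and x_2* = 0.25·m/p_2.
At p_1=3, p_2=11, m=244: x_1* = 0.75·244/3 = 61, x_2* = 5.5455.

x_1* = 61, x_2* = 5.5455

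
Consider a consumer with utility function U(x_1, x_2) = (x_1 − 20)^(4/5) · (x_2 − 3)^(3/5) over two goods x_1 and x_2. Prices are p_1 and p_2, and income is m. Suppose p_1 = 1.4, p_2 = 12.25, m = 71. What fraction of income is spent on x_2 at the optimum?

Let x_1' = x_1−20, x_2' = x_2−3. MRS = (4/3)·x_2'/x_1' = p_1/p_2.
Substituting into the budget: x_1* = 20 + 4/7·(m − 20·p_1 − 3·p_2)/p_1, and x_2* = 3 + 3/7·(…)/p_2.
Discretionary income = 71 − 20·1.4 − 3·12.25 = 6.25; x_1* = 20 + 4/7·6.25/1.4 = 22.551; x_2* = 3 + 3/7·6.25/12.25 = 3.2187.
Expenditure on x_2: 12.25·3.2187 = 39.4286; share = 0.5553.

share on x_2 = 0.5553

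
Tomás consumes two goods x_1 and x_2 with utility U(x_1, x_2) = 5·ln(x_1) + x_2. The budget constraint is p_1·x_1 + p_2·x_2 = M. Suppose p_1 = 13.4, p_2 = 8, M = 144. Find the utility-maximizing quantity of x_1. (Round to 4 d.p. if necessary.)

So x_1*(p_1,p_2) = 5·p_2/p_1, independent of income; and x_2* = (M − 5·p_2)/p_2.
At the given prices: x_1* = 5·8/13.4 = 2.9851.

x_1* = 2.9851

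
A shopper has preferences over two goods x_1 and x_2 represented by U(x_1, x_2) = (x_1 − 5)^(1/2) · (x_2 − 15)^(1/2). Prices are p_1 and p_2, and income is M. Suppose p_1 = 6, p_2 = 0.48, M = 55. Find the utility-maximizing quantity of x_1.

Let x_1' = x_1−5, x_2' = x_2−15. MRS = x_2'/x_1' = p_1/p_2.
After buying the subsistence bundle (5, 15), a share 0.5 of the remaining income goes to x_1: x_1* = 5 + 0.5·(M − 5p_1 − 15p_2)/p_1.
Discretionary income = 55 − 5·6 − 15·0.48 = 17.8; x_1* = 5 + 0.5·17.8/6 = 6.4833.

x_1* = 6.4833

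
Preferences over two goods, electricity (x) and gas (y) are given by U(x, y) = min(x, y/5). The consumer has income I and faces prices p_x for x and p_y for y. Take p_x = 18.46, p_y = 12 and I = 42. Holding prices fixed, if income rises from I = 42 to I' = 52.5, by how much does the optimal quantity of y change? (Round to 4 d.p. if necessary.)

Leontief preferences: the optimum is at the kink where x/1 = y/5, i.e. y = 5·x.
Budget: p_x·x + p_y·5·x = I, so (p_x + 5·p_y)·x = I.
Demand: x*(p_x,p_y,I) = I/(p_x + 5·p_y), y* = 5·I/(p_x + 5·p_y).
Here 18.46 + 5·12 = 78.46, giving y* = 2.6765.
At I' = 52.5: y* = 3.3457. Change: 3.3457 − 2.6765 = 0.6691.

Δy* = 0.6691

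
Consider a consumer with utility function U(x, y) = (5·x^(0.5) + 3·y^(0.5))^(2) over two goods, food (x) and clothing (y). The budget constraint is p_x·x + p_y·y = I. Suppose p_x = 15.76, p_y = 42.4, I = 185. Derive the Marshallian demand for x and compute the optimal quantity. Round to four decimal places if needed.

x* = 10.3532

MRS = MU_x/MU_y = (5/3)·(y/x)^(0.5). Set equal to p_x/p_y.
Hence y/x = ((3/5)·p_x/p_y)^(1/(0.5)), i.e. raised to the 2 power.
Substitute y = (y/x)·x into the budget: x* = I/(p_x + p_y·(y/x)).
Numerically y/x = 0.049737, so x* = 185/(15.76 + 42.4·0.049737) = 10.3532.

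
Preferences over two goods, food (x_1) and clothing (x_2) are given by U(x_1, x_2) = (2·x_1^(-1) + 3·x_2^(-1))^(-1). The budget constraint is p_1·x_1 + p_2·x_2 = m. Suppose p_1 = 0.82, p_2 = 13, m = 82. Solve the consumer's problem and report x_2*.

MRS = MU_x_1/MU_x_2 = (2/3)·(x_2/x_1)^(2). Set equal to p_1/p_2.
Solve for the ratio: x_2/x_1 = [(3/2)·p_1/p_2]^(0.5).
Substitute x_2 = (x_2/x_1)·x_1 into the budget: x_1* = m/(p_1 + p_2·(x_2/x_1)).
Numerically x_2/x_1 = 0.307596, so x_1* = 82/(0.82 + 13·0.307596) = 17.0169 and x_2* = 0.307596·17.0169 = 5.2343.

x_2* = 5.2343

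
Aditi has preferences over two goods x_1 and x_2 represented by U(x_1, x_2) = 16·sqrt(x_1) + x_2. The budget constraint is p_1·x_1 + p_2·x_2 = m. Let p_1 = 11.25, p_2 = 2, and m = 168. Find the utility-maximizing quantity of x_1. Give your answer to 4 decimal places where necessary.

MU_x_1 = 8/√x_1, MU_x_2 = 1. Tangency: 8/√x_1 = p_1/p_2.
Solve: √x_1 = 8·p_2/p_1, so x_1*(p_1,p_2) = (8·p_2/p_1)², and x_2* = (m − p_1·x_1*)/p_2.
Plugging in: x_1* = (8·2/11.25)² = 2.0227.

x_1* = 2.0227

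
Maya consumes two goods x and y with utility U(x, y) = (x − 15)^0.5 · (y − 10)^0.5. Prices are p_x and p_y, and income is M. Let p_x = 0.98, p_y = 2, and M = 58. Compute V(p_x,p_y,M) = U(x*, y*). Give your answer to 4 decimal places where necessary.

MRS = (y−10)/(x−15). Tangency with p_x/p_y gives y−10 = (p_x/p_y)·(x−15).
Substituting into the budget: x* = 15 + 0.5·(M − 15·p_x − 10·p_y)/p_x, and y* = 10 + 0.5·(…)/p_y.
Discretionary income = 58 − 15·0.98 − 10·2 = 23.3; x* = 15 + 0.5·23.3/0.98 = 26.8878; y* = 10 + 0.5·23.3/2 = 15.825.
Utility at the optimum: U(26.8878, 15.825) = 8.3214.

V = 8.3214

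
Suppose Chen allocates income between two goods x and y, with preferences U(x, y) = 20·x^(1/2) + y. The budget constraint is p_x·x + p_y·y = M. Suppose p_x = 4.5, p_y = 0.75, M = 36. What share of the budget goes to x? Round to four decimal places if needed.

Set MRS = p_x/p_y: 10·x^(−1/2) = p_x/p_y.
Solve: √x = 10·p_y/p_x, so x*(p_x,p_y) = (10·p_y/p_x)², and y* = (M − p_x·x*)/p_y.
Plugging in: x* = (10·0.75/4.5)² = 2.7778, y* = 31.3333.
Expenditure on x: 4.5·2.7778 = 12.5; share = 0.3472.

share on x = 0.3472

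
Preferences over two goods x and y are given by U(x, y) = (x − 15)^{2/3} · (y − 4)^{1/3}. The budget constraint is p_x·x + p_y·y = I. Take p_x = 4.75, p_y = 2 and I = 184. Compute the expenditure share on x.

Let x' = x−15, y' = y−4. MRS = 2·y'/x' = p_x/p_y.
Substituting into the budget: x* = 15 + 2/3·(I − 15·p_x − 4·p_y)/p_x, and y* = 4 + 1/3·(…)/p_y.
Discretionary income = 184 − 15·4.75 − 4·2 = 104.75; x* = 15 + 2/3·104.75/4.75 = 29.7018; y* = 4 + 1/3·104.75/2 = 21.4583.
Expenditure on x: 4.75·29.7018 = 141.0833; share = 0.7668.

share on x = 0.7668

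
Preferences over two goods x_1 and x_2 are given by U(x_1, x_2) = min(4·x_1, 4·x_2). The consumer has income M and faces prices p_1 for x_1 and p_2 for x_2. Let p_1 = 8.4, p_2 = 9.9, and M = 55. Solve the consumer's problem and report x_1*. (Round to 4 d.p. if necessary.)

With perfect complements, no substitution: consume in ratio x_1:x_2 = 4:4.
Budget: p_1·x_1 + p_2·x_1 = M, so (4·p_1 + 4·p_2)·x_1 = 4·M.
Demand: x_1*(p_1,p_2,M) = 4·M/(4·p_1 + 4·p_2), x_2* = 4·M/(4·p_1 + 4·p_2).
Here 4·8.4 + 4·9.9 = 73.2, giving x_1* = 3.0055.

x_1* = 3.0055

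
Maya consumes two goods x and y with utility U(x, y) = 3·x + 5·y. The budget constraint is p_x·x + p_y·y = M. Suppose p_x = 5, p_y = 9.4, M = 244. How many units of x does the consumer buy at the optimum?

x* = 48.8

Linear utility — the consumer picks whichever good has higher MU/price: 3/5 = 0.6 vs 5/9.4 = 0.5319.
x gives more utility per dollar, so spend all income on x: x* = M/p_x, y* = 0.
Numerically: x* = 48.8, y* = 0.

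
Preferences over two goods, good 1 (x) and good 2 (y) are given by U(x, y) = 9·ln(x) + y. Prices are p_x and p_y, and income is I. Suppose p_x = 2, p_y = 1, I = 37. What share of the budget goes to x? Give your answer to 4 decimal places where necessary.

share on x = 0.2432

MU_x = 9/x, MU_y = 1. Tangency: 9/x = p_x/p_y.
So x*(p_x,p_y) = 9·p_y/p_x, independent of income; and y* = (I − 9·p_y)/p_y.
At the given prices: x* = 9·1/2 = 4.5, and y* = 28.
Expenditure on x: 2·4.5 = 9; share = 0.2432.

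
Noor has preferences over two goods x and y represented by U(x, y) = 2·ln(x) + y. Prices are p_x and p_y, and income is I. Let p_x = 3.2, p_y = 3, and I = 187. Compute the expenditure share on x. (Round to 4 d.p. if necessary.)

share on x = 0.0321

Set MRS = p_x/p_y: (2/x)/1 = p_x/p_y.
So x*(p_x,p_y) = 2·p_y/p_x, independent of income; and y* = (I − 2·p_y)/p_y.
At the given prices: x* = 2·3/3.2 = 1.875, and y* = 60.3333.
Expenditure on x: 3.2·1.875 = 6; share = 0.0321.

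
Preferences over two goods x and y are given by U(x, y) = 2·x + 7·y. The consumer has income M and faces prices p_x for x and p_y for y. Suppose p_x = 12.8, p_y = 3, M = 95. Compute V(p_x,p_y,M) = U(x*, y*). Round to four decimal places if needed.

y gives more utility per dollar, so spend all income on y: y* = M/p_y, x* = 0.
Numerically: x* = 0, y* = 31.6667.
Utility at the optimum: U(0, 31.6667) = 221.6667.

V = 221.6667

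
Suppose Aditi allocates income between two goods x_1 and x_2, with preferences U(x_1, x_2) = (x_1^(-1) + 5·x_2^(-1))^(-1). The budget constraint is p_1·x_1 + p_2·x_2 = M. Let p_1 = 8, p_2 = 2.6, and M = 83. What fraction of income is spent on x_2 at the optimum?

share on x_2 = 0.5604

MRS = MU_x_1/MU_x_2 = (1/5)·(x_2/x_1)^(2). Set equal to p_1/p_2.
Solve for the ratio: x_2/x_1 = [5·p_1/p_2]^(0.5).
With the ratio pinned down, the budget gives x_1* = M/(p_1 + p_2·(x_2/x_1)) and x_2* = (x_2/x_1)·x_1*.
Numerically x_2/x_1 = 3.922323, so x_1* = 83/(8 + 2.6·3.922323) = 4.5609 and x_2* = 3.922323·4.5609 = 17.8894.
Expenditure on x_2: 2.6·17.8894 = 46.5126; share = 0.5604.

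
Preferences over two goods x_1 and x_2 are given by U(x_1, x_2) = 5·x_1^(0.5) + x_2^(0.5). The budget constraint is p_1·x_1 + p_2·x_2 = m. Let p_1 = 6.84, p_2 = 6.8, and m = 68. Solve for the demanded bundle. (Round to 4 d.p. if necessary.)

x_1* = 9.557, x_2* = 0.3868

MU_x_1 ∝ 5·x_1^(-0.5), MU_x_2 ∝ x_2^(-0.5), so MRS = 5·(x_2/x_1)^(0.5) = p_1/p_2.
Hence x_2/x_1 = ((1/5)·p_1/p_2)^(1/(0.5)), i.e. raised to the 2 power.
With the ratio pinned down, the budget gives x_1* = m/(p_1 + p_2·(x_2/x_1)) and x_2* = (x_2/x_1)·x_1*.
Numerically x_2/x_1 = 0.040472, so x_1* = 68/(6.84 + 6.8·0.040472) = 9.557 and x_2* = 0.040472·9.557 = 0.3868.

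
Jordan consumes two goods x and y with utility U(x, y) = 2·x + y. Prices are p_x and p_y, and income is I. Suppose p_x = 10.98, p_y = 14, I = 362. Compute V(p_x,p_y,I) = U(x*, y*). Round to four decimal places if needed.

Perfect substitutes: compare marginal utility per dollar. 2/p_x vs 1/p_y → 0.1821 vs 0.0714.
x gives more utility per dollar, so spend all income on x: x* = I/p_x, y* = 0.
Numerically: x* = 32.969, y* = 0.
Utility at the optimum: U(32.969, 0) = 65.9381.

V = 65.9381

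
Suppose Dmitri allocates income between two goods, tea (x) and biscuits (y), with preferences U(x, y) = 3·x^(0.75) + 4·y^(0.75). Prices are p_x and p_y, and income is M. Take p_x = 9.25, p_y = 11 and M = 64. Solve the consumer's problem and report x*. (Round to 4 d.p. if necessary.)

MRS = MU_x/MU_y = (3/4)·(y/x)^(0.25). Set equal to p_x/p_y.
Solve for the ratio: y/x = [(4/3)·p_x/p_y]^(4).
Substitute y = (y/x)·x into the budget: x* = M/(p_x + p_y·(y/x)).
Numerically y/x = 1.580342, so x* = 64/(9.25 + 11·1.580342) = 2.403.

x* = 2.403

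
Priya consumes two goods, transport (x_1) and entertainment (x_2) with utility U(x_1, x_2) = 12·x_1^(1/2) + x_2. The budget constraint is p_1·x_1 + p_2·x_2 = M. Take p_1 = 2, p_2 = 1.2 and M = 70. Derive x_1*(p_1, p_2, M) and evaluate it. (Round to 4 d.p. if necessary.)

Set MRS = p_1/p_2: 6·x_1^(−1/2) = p_1/p_2.
Solve: √x_1 = 6·p_2/p_1, so x_1*(p_1,p_2) = (6·p_2/p_1)², and x_2* = (M − p_1·x_1*)/p_2.
Plugging in: x_1* = (6·1.2/2)² = 12.96.

x_1* = 12.96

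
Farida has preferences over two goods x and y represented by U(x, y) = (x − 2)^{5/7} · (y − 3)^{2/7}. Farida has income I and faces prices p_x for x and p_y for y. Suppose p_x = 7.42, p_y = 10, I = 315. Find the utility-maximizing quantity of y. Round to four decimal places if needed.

y* = 10.7189

This is Cobb-Douglas in (x−2, y−3): tangency gives 5/7·p_y·(y−3) = 2/7·p_x·(x−2).
After buying the subsistence bundle (2, 3), a share 5/7 of the remaining income goes to x: x* = 2 + 5/7·(I − 2p_x − 3p_y)/p_x.
Discretionary income = 315 − 2·7.42 − 3·10 = 270.16; y* = 3 + 2/7·270.16/10 = 10.7189.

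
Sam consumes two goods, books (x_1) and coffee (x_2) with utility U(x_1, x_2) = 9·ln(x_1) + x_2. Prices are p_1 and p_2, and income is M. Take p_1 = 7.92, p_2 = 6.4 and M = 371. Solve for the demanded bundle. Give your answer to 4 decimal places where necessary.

x_1* = 7.2727, x_2* = 48.9688

MU_x_1 = 9/x_1, MU_x_2 = 1. Tangency: 9/x_1 = p_1/p_2.
So x_1*(p_1,p_2) = 9·p_2/p_1, independent of income; and x_2* = (M − 9·p_2)/p_2.
At the given prices: x_1* = 9·6.4/7.92 = 7.2727, and x_2* = 48.9688.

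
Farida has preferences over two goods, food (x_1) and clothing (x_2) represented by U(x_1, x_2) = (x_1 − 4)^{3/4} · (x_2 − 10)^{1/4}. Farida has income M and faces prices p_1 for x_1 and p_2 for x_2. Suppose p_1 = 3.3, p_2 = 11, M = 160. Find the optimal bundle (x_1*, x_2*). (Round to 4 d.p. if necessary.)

x_1* = 12.3636, x_2* = 10.8364

MRS = 3·(x_2−10)/(x_1−4). Tangency with p_1/p_2 gives x_2−10 = (1/3)·(p_1/p_2)·(x_1−4).
After buying the subsistence bundle (4, 10), a share 0.75 of the remaining income goes to x_1: x_1* = 4 + 0.75·(M − 4p_1 − 10p_2)/p_1.
Discretionary income = 160 − 4·3.3 − 10·11 = 36.8; x_1* = 4 + 0.75·36.8/3.3 = 12.3636; x_2* = 10 + 0.25·36.8/11 = 10.8364.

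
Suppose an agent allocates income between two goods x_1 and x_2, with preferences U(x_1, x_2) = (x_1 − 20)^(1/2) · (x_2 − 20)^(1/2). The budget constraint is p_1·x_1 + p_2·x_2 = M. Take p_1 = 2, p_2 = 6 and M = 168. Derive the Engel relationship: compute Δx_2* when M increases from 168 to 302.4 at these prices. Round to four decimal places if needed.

Δx_2* = 11.2

Discretionary income = 168 − 20·2 − 20·6 = 8; x_2* = 20 + 0.5·8/6 = 20.6667.
At M' = 302.4: x_2* = 31.8667. Change: 31.8667 − 20.6667 = 11.2.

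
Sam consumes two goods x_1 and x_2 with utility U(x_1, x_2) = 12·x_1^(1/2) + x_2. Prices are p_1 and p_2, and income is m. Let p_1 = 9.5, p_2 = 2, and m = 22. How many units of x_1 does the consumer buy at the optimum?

x_1* = 1.5956

Plugging in: x_1* = (6·2/9.5)² = 1.5956.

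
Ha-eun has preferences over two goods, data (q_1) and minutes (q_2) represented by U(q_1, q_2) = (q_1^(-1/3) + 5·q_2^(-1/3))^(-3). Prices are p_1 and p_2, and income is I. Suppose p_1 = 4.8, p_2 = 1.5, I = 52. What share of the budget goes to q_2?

share on q_2 = 0.7143

MRS = MU_q_1/MU_q_2 = (1/5)·(q_2/q_1)^(4/3). Set equal to p_1/p_2.
Solve for the ratio: q_2/q_1 = [5·p_1/p_2]^(0.75).
With the ratio pinned down, the budget gives q_1* = I/(p_1 + p_2·(q_2/q_1)) and q_2* = (q_2/q_1)·q_1*.
Numerically q_2/q_1 = 8, so q_1* = 52/(4.8 + 1.5·8) = 3.0952 and q_2* = 8·3.0952 = 24.7619.
Expenditure on q_2: 1.5·24.7619 = 37.1429; share = 0.7143.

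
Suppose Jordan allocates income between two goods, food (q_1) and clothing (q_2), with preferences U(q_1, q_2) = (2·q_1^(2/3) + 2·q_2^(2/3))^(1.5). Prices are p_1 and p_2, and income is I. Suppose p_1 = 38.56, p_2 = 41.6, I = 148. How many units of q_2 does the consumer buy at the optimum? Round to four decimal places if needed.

MRS = MU_q_1/MU_q_2 = (q_2/q_1)^(1/3). Set equal to p_1/p_2.
Solve for the ratio: q_2/q_1 = [p_1/p_2]^(3).
Substitute q_2 = (q_2/q_1)·q_1 into the budget: q_1* = I/(p_1 + p_2·(q_2/q_1)).
Numerically q_2/q_1 = 0.7964, so q_1* = 148/(38.56 + 41.6·0.7964) = 2.0644 and q_2* = 0.7964·2.0644 = 1.6441.

q_2* = 1.6441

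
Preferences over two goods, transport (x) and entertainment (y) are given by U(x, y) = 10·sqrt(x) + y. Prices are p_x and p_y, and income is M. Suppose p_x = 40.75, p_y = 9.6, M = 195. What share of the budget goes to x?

Plugging in: x* = (5·9.6/40.75)² = 1.3875, y* = 14.4229.
Expenditure on x: 40.75·1.3875 = 56.5399; share = 0.2899.

share on x = 0.2899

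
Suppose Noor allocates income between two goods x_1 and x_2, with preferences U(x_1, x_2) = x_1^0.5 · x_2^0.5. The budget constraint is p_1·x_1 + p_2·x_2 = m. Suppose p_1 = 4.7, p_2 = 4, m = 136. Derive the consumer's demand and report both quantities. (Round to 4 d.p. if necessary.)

MU_x_1/MU_x_2 = (0.5·x_2)/(0.5·x_1); tangency sets this equal to p_1/p_2.
Rearranging, p_2·x_2 = p_1·x_1. Substituting into the budget gives p_1·x_1·(1 + 1) = m.
Demand: x_1*(p_1,p_2,m) = 0.5·m/p_1 and x_2* = 0.5·m/p_2.
At p_1=4.7, p_2=4, m=136: x_1* = 0.5·136/4.7 = 14.4681, x_2* = 17.

x_1* = 14.4681, x_2* = 17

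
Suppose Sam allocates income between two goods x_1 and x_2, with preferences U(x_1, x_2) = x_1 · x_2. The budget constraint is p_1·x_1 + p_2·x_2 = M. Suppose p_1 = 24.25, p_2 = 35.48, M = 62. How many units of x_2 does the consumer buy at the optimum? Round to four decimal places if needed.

x_2* = 0.8737

Tangency: MRS = x_2/x_1 = p_1/p_2.
So p_2·x_2 = p_1·x_1; combined with the budget, a share 0.5 of income goes to x_1.
Demand: x_1*(p_1,p_2,M) = 0.5·M/p_1 and x_2* = 0.5·M/p_2.
At p_1=24.25, p_2=35.48, M=62: x_2* = 0.5·62/35.48 = 0.8737.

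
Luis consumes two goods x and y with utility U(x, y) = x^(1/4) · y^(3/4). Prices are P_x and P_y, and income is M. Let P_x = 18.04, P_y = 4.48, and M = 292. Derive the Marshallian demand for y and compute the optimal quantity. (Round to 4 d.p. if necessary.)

MU_x/MU_y = (0.25·y)/(0.75·x); tangency sets this equal to P_x/P_y.
So 0.25·P_y·y = 0.75·P_x·x; combined with the budget, a share 0.25 of income goes to x.
Demand: x*(P_x,P_y,M) = 0.25·M/P_x and y* = 0.75·M/P_y.
At P_x=18.04, P_y=4.48, M=292: y* = 0.75·292/4.48 = 48.8839.

y* = 48.8839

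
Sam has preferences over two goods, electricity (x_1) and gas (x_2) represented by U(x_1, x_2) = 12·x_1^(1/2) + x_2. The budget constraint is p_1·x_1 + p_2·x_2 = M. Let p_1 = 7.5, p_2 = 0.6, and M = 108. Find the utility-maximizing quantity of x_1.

Utility is quasi-linear in x_2; the FOC for x_1 is 6/√x_1 = p_1/p_2.
Thus x_1* = (6·p_2/p_1)² — independent of M — with the rest of income spent on x_2.
Plugging in: x_1* = (6·0.6/7.5)² = 0.2304.

x_1* = 0.2304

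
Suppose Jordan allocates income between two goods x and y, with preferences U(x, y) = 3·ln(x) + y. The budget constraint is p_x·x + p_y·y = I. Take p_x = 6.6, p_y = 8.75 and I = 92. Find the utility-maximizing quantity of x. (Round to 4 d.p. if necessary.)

x* = 3.9773

At the given prices: x* = 3·8.75/6.6 = 3.9773.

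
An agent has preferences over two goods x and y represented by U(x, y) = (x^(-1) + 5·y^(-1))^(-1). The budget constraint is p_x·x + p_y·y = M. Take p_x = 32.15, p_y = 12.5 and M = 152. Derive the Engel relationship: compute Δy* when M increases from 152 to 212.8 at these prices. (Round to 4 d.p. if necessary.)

MU_x ∝ x^(-2), MU_y ∝ 5·y^(-2), so MRS = (1/5)·(y/x)^(2) = p_x/p_y.
Solve for the ratio: y/x = [5·p_x/p_y]^(0.5).
Substitute y = (y/x)·x into the budget: x* = M/(p_x + p_y·(y/x)).
Numerically y/x = 3.586084, so x* = 152/(32.15 + 12.5·3.586084) = 1.9746 and y* = 3.586084·1.9746 = 7.0812.
At M' = 212.8: y* = 9.9137. Change: 9.9137 − 7.0812 = 2.8325.

Δy* = 2.8325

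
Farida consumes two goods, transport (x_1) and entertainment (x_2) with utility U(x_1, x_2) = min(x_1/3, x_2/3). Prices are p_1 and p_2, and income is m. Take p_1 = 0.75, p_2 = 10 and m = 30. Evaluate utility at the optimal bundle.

V = 0.9302

Here 3·0.75 + 3·10 = 32.25, giving x_1* = 2.7907 and x_2* = 2.7907.
Utility at the optimum: U(2.7907, 2.7907) = 0.9302.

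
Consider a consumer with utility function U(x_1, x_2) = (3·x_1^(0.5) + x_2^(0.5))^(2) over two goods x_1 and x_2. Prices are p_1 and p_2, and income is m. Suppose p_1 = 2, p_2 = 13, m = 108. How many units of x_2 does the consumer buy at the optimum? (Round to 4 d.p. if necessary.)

x_2* = 0.1396

From the CES first-order condition, 3·(x_2/x_1)^(0.5) = p_1/p_2.
Solve for the ratio: x_2/x_1 = [(1/3)·p_1/p_2]^(2).
With the ratio pinned down, the budget gives x_1* = m/(p_1 + p_2·(x_2/x_1)) and x_2* = (x_2/x_1)·x_1*.
Numerically x_2/x_1 = 0.00263, so x_1* = 108/(2 + 13·0.00263) = 53.0924 and x_2* = 0.00263·53.0924 = 0.1396.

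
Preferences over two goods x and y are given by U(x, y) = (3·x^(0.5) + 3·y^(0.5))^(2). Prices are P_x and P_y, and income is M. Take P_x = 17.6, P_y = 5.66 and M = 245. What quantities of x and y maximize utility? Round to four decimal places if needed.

x* = 3.3874, y* = 32.7531

MU_x ∝ 3·x^(-0.5), MU_y ∝ 3·y^(-0.5), so MRS = (y/x)^(0.5) = P_x/P_y.
Hence y/x = (P_x/P_y)^(1/(0.5)), i.e. raised to the 2 power.
Substitute y = (y/x)·x into the budget: x* = M/(P_x + P_y·(y/x)).
Numerically y/x = 9.669243, so x* = 245/(17.6 + 5.66·9.669243) = 3.3874 and y* = 9.669243·3.3874 = 32.7531.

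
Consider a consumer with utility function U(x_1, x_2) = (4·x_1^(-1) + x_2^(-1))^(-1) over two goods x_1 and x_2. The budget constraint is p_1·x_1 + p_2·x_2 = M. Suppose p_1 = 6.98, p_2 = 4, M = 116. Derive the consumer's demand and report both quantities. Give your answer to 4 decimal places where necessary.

Substitute x_2 = (x_2/x_1)·x_1 into the budget: x_1* = M/(p_1 + p_2·(x_2/x_1)).
Numerically x_2/x_1 = 0.660492, so x_1* = 116/(6.98 + 4·0.660492) = 12.0557 and x_2* = 0.660492·12.0557 = 7.9627.

x_1* = 12.0557, x_2* = 7.9627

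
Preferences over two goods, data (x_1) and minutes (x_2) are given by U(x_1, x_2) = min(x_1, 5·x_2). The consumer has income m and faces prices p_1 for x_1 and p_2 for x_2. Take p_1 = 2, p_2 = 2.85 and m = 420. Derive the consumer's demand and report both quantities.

x_1* = 163.4241, x_2* = 32.6848

Here 5·2 + 2.85 = 12.85, giving x_1* = 163.4241 and x_2* = 32.6848.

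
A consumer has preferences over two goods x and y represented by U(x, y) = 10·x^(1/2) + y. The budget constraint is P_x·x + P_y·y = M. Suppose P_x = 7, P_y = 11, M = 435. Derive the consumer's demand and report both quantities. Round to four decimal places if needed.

x* = 61.7347, y* = 0.2597

Set MRS = P_x/P_y: 5·x^(−1/2) = P_x/P_y.
Thus x* = (5·P_y/P_x)² — independent of M — with the rest of income spent on y.
Plugging in: x* = (5·11/7)² = 61.7347, y* = 0.2597.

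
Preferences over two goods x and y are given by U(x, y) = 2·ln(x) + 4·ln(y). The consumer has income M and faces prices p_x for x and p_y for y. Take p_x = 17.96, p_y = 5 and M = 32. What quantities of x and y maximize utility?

x* = 0.5939, y* = 4.2667

Tangency: MRS = (1/2)·y/x = p_x/p_y.
Rearranging, p_y·y = 2·p_x·x. Substituting into the budget gives p_x·x·(1 + 2) = M.
Demand: x*(p_x,p_y,M) = 1/3·M/p_x and y* = 2/3·M/p_y.
At p_x=17.96, p_y=5, M=32: x* = 1/3·32/17.96 = 0.5939, y* = 4.2667.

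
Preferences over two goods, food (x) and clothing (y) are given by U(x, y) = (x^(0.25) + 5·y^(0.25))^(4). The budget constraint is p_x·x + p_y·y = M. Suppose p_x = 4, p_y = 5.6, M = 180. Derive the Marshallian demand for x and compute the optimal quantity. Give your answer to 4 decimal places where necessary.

x* = 5.2067

From the CES first-order condition, (1/5)·(y/x)^(0.75) = p_x/p_y.
Hence y/x = (5·p_x/p_y)^(1/(0.75)), i.e. raised to the 4/3 power.
With the ratio pinned down, the budget gives x* = M/(p_x + p_y·(y/x)) and y* = (y/x)·x*.
Numerically y/x = 5.45912, so x* = 180/(4 + 5.6·5.45912) = 5.2067.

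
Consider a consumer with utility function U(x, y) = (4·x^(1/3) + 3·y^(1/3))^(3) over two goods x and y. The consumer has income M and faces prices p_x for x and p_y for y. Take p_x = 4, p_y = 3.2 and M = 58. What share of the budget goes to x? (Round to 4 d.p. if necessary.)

Substitute y = (y/x)·x into the budget: x* = M/(p_x + p_y·(y/x)).
Numerically y/x = 0.90773, so x* = 58/(4 + 3.2·0.90773) = 8.4 and y* = 0.90773·8.4 = 7.625.
Expenditure on x: 4·8.4 = 33.6001; share = 0.5793.

share on x = 0.5793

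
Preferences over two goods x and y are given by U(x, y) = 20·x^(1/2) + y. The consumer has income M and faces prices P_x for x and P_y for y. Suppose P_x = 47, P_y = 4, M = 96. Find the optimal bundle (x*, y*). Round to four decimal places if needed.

MU_x = 10/√x, MU_y = 1. Tangency: 10/√x = P_x/P_y.
Thus x* = (10·P_y/P_x)² — independent of M — with the rest of income spent on y.
Plugging in: x* = (10·4/47)² = 0.7243, y* = 15.4894.

x* = 0.7243, y* = 15.4894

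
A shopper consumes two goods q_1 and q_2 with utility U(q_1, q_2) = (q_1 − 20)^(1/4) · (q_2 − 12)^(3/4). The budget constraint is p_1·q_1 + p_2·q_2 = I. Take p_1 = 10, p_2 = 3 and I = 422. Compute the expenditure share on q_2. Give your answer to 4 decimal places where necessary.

share on q_2 = 0.4159

Let q_1' = q_1−20, q_2' = q_2−12. MRS = (1/3)·q_2'/q_1' = p_1/p_2.
Substituting into the budget: q_1* = 20 + 0.25·(I − 20·p_1 − 12·p_2)/p_1, and q_2* = 12 + 0.75·(…)/p_2.
Discretionary income = 422 − 20·10 − 12·3 = 186; q_1* = 20 + 0.25·186/10 = 24.65; q_2* = 12 + 0.75·186/3 = 58.5.
Expenditure on q_2: 3·58.5 = 175.5; share = 0.4159.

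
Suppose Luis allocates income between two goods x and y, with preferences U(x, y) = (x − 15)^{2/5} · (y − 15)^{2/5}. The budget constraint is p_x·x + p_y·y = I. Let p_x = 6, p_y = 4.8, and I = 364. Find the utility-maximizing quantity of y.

y* = 36.0417

MRS = (y−15)/(x−15). Tangency with p_x/p_y gives y−15 = (p_x/p_y)·(x−15).
After buying the subsistence bundle (15, 15), a share 0.5 of the remaining income goes to x: x* = 15 + 0.5·(I − 15p_x − 15p_y)/p_x.
Discretionary income = 364 − 15·6 − 15·4.8 = 202; y* = 15 + 0.5·202/4.8 = 36.0417.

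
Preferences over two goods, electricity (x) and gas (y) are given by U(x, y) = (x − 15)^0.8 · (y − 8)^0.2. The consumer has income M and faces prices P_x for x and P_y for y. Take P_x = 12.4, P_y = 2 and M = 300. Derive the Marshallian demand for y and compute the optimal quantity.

y* = 17.8

Let x' = x−15, y' = y−8. MRS = 4·y'/x' = P_x/P_y.
After buying the subsistence bundle (15, 8), a share 0.8 of the remaining income goes to x: x* = 15 + 0.8·(M − 15P_x − 8P_y)/P_x.
Discretionary income = 300 − 15·12.4 − 8·2 = 98; y* = 8 + 0.2·98/2 = 17.8.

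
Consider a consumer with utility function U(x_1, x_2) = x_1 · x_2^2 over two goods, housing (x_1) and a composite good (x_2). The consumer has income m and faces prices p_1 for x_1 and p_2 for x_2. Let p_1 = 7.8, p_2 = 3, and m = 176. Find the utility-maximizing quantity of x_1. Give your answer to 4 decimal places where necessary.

x_1* = 7.5214

Tangency: MRS = (1/2)·x_2/x_1 = p_1/p_2.
So p_2·x_2 = 2·p_1·x_1; combined with the budget, a share 1/3 of income goes to x_1.
Demand: x_1*(p_1,p_2,m) = 1/3·m/p_1 and x_2* = 2/3·m/p_2.
At p_1=7.8, p_2=3, m=176: x_1* = 1/3·176/7.8 = 7.5214.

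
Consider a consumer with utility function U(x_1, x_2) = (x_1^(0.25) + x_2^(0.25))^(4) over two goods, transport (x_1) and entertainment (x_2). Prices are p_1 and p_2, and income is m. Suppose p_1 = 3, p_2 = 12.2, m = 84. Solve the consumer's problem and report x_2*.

x_2* = 2.6521

MRS = MU_x_1/MU_x_2 = (x_2/x_1)^(0.75). Set equal to p_1/p_2.
Hence x_2/x_1 = (p_1/p_2)^(1/(0.75)), i.e. raised to the 4/3 power.
With the ratio pinned down, the budget gives x_1* = m/(p_1 + p_2·(x_2/x_1)) and x_2* = (x_2/x_1)·x_1*.
Numerically x_2/x_1 = 0.154057, so x_1* = 84/(3 + 12.2·0.154057) = 17.2149 and x_2* = 0.154057·17.2149 = 2.6521.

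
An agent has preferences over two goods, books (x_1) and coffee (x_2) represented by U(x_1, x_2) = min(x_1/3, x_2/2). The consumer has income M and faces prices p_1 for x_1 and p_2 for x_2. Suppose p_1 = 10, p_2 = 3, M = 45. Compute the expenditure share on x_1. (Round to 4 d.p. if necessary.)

share on x_1 = 0.8333

With perfect complements, no substitution: consume in ratio x_1:x_2 = 3:2.
Budget: p_1·x_1 + p_2·(2/3)·x_1 = M, so (3·p_1 + 2·p_2)·x_1 = 3·M.
Demand: x_1*(p_1,p_2,M) = 3·M/(3·p_1 + 2·p_2), x_2* = 2·M/(3·p_1 + 2·p_2).
Here 3·10 + 2·3 = 36, giving x_1* = 3.75 and x_2* = 2.5.
Expenditure on x_1: 10·3.75 = 37.5; share = 0.8333.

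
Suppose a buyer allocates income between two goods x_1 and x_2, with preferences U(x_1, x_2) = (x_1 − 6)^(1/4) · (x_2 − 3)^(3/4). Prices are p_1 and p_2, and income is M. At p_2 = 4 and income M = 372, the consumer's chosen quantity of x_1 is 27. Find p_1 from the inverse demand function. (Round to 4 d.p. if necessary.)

This is Cobb-Douglas in (x_1−6, x_2−3): tangency gives 0.25·p_2·(x_2−3) = 0.75·p_1·(x_1−6).
Substituting into the budget: x_1* = 6 + 0.25·(M − 6·p_1 − 3·p_2)/p_1, and x_2* = 3 + 0.75·(…)/p_2.
Set x_1* = 27 in the demand function and solve for p_1: p_1 = 4.

p_1 = 4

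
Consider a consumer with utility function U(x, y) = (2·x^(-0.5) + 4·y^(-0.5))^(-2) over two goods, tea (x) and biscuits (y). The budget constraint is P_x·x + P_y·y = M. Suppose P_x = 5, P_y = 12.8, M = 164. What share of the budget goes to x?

share on x = 0.3153

From the CES first-order condition, (1/2)·(y/x)^(1.5) = P_x/P_y.
Solve for the ratio: y/x = [2·P_x/P_y]^(2/3).
With the ratio pinned down, the budget gives x* = M/(P_x + P_y·(y/x)) and y* = (y/x)·x*.
Numerically y/x = 0.848256, so x* = 164/(5 + 12.8·0.848256) = 10.342 and y* = 0.848256·10.342 = 8.7727.
Expenditure on x: 5·10.342 = 51.71; share = 0.3153.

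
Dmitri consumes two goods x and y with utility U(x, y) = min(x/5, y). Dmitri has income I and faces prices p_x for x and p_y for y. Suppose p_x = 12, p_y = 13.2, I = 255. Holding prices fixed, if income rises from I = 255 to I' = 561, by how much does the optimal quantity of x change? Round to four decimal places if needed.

With perfect complements, no substitution: consume in ratio x:y = 5:1.
Budget: p_x·x + p_y·(1/5)·x = I, so (5·p_x + p_y)·x = 5·I.
Demand: x*(p_x,p_y,I) = 5·I/(5·p_x + p_y), y* = I/(5·p_x + p_y).
Here 5·12 + 13.2 = 73.2, giving x* = 17.418.
At I' = 561: x* = 38.3197. Change: 38.3197 − 17.418 = 20.9016.

Δx* = 20.9016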